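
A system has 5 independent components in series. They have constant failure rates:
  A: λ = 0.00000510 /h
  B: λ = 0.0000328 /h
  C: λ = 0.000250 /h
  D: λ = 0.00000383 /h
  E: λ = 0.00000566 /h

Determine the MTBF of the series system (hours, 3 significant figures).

Series of exponential components: λ_sys = Σ λ_i
λ_sys = 0.00000510 + 0.0000328 + 0.000250 + 0.00000383 + 0.00000566 = 2.9739e-04 /h
MTBF = 1 / λ_sys = 3360 h

3360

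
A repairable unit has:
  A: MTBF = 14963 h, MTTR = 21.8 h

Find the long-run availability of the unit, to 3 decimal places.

0.999

A(A) = MTBF/(MTBF+MTTR) = 14963/(14963+21.8) = 0.999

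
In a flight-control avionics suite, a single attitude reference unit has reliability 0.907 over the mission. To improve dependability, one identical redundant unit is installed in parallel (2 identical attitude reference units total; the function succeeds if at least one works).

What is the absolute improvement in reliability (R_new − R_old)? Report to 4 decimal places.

R_before = 0.907
R_after = 1 − (1 − 0.907)^2 = 0.9914
ΔR = 0.9914 − 0.907 = 0.0844

0.0844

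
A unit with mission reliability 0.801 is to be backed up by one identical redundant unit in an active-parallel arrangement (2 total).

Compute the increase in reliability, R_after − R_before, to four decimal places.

R_before = 0.801
R_after = 1 − (1 − 0.801)^2 = 0.9604
ΔR = 0.9604 − 0.801 = 0.1594

0.1594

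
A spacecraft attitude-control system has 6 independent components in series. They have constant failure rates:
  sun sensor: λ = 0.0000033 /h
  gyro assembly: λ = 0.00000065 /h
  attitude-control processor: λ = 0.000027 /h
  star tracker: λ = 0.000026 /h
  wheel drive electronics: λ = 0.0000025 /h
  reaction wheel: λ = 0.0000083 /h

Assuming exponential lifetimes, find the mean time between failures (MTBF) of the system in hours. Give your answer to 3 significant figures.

14800

Series of exponential components: λ_sys = Σ λ_i
λ_sys = 0.0000033 + 0.00000065 + 0.000027 + 0.000026 + 0.0000025 + 0.0000083 = 6.7750e-05 /h
MTBF = 1 / λ_sys = 14800 h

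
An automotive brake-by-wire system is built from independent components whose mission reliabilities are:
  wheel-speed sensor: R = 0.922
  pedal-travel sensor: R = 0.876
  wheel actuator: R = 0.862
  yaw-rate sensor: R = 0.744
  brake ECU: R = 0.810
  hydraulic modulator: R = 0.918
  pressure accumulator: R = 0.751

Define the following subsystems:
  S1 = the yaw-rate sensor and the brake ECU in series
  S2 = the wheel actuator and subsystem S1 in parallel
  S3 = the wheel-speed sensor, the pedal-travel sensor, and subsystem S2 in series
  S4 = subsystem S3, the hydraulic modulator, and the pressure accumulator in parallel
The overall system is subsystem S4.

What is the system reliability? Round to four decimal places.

Series (yaw-rate sensor and brake ECU): 0.744000 × 0.810000 = 0.602640
Parallel (wheel actuator and [0.602640]): 1 − (1 − 0.862000)(1 − 0.602640) = 0.945164
Series (wheel-speed sensor, pedal-travel sensor, and [0.945164]): 0.922000 × 0.876000 × 0.945164 = 0.763382
Parallel ([0.763382], hydraulic modulator, and pressure accumulator): 1 − (1 − 0.763382)(1 − 0.918000)(1 − 0.751000) = 0.9952

0.9952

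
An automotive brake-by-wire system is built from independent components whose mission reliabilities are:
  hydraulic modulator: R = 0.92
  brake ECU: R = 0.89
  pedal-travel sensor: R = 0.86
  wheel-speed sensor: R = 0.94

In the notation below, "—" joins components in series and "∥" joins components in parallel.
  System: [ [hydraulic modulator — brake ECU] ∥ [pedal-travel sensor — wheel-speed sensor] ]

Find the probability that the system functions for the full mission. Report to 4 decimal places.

Series (hydraulic modulator and brake ECU): 0.920000 × 0.890000 = 0.818800
Series (pedal-travel sensor and wheel-speed sensor): 0.860000 × 0.940000 = 0.808400
Parallel ([0.818800] and [0.808400]): 1 − (1 − 0.818800)(1 − 0.808400) = 0.9653

0.9653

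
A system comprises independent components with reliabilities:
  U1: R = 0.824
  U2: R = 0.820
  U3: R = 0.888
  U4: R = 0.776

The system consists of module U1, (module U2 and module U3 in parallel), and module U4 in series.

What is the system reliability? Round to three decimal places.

Parallel (U2 and U3): 1 − (1 − 0.82000)(1 − 0.88800) = 0.97984
Series (U1, [0.97984], and U4): 0.82400 × 0.97984 × 0.77600 = 0.627

0.627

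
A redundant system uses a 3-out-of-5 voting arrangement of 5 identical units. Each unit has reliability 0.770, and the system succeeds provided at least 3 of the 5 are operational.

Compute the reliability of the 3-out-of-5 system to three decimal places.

R = Σ_{i=3}^{5} C(5,i) p^i (1−p)^{5−i} with p = 0.770
C(5,3)·0.770^3·0.230^2 = 0.24151
C(5,4)·0.770^4·0.230^1 = 0.40426
C(5,5)·0.770^5·0.230^0 = 0.27068
Sum = 0.916

0.916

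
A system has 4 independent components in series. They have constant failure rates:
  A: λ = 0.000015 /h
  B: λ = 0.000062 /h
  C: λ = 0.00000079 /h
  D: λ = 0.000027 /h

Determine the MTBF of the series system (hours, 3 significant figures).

Series of exponential components: λ_sys = Σ λ_i
λ_sys = 0.000015 + 0.000062 + 0.00000079 + 0.000027 = 1.0479e-04 /h
MTBF = 1 / λ_sys = 9540 h

9540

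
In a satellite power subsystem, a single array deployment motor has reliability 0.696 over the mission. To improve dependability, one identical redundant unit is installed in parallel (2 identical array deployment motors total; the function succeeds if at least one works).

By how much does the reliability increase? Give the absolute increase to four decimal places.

0.2116

R_before = 0.696
R_after = 1 − (1 − 0.696)^2 = 0.9076
ΔR = 0.9076 − 0.696 = 0.2116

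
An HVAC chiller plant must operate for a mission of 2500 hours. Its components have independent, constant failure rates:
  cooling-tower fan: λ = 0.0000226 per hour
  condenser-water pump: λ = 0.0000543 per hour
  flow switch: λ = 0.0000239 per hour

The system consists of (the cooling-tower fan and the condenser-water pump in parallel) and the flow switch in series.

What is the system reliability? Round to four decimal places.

0.9354

R(cooling-tower fan) = exp(−0.0000226 × 2500) = 0.945066
R(condenser-water pump) = exp(−0.0000543 × 2500) = 0.873061
R(flow switch) = exp(−0.0000239 × 2500) = 0.942000
Parallel (cooling-tower fan and condenser-water pump): 1 − (1 − 0.945066)(1 − 0.873061) = 0.993027
Series ([0.993027] and flow switch): 0.993027 × 0.942000 = 0.9354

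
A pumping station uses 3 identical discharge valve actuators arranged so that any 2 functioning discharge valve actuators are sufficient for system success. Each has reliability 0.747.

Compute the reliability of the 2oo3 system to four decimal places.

R = Σ_{i=2}^{3} C(3,i) p^i (1−p)^{3−i} with p = 0.747
C(3,2)·0.747^2·0.253^1 = 0.423529
C(3,3)·0.747^3·0.253^0 = 0.416833
Sum = 0.8404

0.8404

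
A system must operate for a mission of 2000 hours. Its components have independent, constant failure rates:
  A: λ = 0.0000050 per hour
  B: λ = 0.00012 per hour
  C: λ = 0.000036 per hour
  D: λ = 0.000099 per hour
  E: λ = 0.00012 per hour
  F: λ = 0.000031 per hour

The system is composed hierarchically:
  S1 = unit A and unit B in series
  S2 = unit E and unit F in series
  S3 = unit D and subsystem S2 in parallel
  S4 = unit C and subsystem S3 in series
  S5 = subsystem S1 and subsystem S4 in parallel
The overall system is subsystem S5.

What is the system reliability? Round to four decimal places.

R(A) = exp(−0.0000050 × 2000) = 0.990050
R(B) = exp(−0.00012 × 2000) = 0.786628
R(C) = exp(−0.000036 × 2000) = 0.930531
R(D) = exp(−0.000099 × 2000) = 0.820370
R(E) = exp(−0.00012 × 2000) = 0.786628
R(F) = exp(−0.000031 × 2000) = 0.939883
Series (A and B): 0.990050 × 0.786628 = 0.778801
Series (E and F): 0.786628 × 0.939883 = 0.739338
Parallel (D and [0.739338]): 1 − (1 − 0.820370)(1 − 0.739338) = 0.953177
Series (C and [0.953177]): 0.930531 × 0.953177 = 0.886961
Parallel ([0.778801] and [0.886961]): 1 − (1 − 0.778801)(1 − 0.886961) = 0.9750

0.9750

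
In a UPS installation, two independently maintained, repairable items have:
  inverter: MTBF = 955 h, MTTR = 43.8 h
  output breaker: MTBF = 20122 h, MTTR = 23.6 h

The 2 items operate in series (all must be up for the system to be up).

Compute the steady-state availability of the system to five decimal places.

0.95503

A(inverter) = MTBF/(MTBF+MTTR) = 955/(955+43.8) = 0.956147
A(output breaker) = MTBF/(MTBF+MTTR) = 20122/(20122+23.6) = 0.998829
Series availability: 0.956147 × 0.998829 = 0.95503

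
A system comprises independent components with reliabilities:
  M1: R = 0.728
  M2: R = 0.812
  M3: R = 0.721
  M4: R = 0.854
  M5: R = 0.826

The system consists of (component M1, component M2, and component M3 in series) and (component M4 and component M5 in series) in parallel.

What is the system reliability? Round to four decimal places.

0.8310

Series (M1, M2, and M3): 0.728000 × 0.812000 × 0.721000 = 0.426209
Series (M4 and M5): 0.854000 × 0.826000 = 0.705404
Parallel ([0.426209] and [0.705404]): 1 − (1 − 0.426209)(1 − 0.705404) = 0.8310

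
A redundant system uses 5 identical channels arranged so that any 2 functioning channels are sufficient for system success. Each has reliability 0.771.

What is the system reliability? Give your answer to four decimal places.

0.9888

R = Σ_{i=2}^{5} C(5,i) p^i (1−p)^{5−i} with p = 0.771
C(5,2)·0.771^2·0.229^3 = 0.071386
C(5,3)·0.771^3·0.229^2 = 0.240344
C(5,4)·0.771^4·0.229^1 = 0.404597
C(5,5)·0.771^5·0.229^0 = 0.272441
Sum = 0.9888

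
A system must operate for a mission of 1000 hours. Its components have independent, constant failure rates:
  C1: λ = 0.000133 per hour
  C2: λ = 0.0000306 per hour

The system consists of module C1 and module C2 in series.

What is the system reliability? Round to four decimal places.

0.8491

R(C1) = exp(−0.000133 × 1000) = 0.875465
R(C2) = exp(−0.0000306 × 1000) = 0.969863
Series (C1 and C2): 0.875465 × 0.969863 = 0.8491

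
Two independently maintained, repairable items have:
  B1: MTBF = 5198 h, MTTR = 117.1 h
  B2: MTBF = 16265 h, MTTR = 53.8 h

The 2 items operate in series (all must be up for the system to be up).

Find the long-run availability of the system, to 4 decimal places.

A(B1) = MTBF/(MTBF+MTTR) = 5198/(5198+117.1) = 0.977968
A(B2) = MTBF/(MTBF+MTTR) = 16265/(16265+53.8) = 0.996703
Series availability: 0.977968 × 0.996703 = 0.9747

0.9747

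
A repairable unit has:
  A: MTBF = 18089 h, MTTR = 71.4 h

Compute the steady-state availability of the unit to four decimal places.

A(A) = MTBF/(MTBF+MTTR) = 18089/(18089+71.4) = 0.9961

0.9961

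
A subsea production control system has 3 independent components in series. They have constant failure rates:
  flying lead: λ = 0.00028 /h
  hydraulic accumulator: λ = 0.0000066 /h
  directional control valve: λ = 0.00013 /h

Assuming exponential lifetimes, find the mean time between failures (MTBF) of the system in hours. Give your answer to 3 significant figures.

Series of exponential components: λ_sys = Σ λ_i
λ_sys = 0.00028 + 0.0000066 + 0.00013 = 4.1660e-04 /h
MTBF = 1 / λ_sys = 2400 h

2400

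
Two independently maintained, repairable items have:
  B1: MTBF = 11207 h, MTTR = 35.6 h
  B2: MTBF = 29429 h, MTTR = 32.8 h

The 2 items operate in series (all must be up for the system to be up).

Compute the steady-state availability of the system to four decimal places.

A(B1) = MTBF/(MTBF+MTTR) = 11207/(11207+35.6) = 0.996833
A(B2) = MTBF/(MTBF+MTTR) = 29429/(29429+32.8) = 0.998887
Series availability: 0.996833 × 0.998887 = 0.9957

0.9957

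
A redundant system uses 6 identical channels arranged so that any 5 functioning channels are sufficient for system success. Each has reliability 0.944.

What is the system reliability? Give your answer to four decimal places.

0.9596

R = Σ_{i=5}^{6} C(6,i) p^i (1−p)^{6−i} with p = 0.944
C(6,5)·0.944^5·0.056^1 = 0.251883
C(6,6)·0.944^6·0.056^0 = 0.707672
Sum = 0.9596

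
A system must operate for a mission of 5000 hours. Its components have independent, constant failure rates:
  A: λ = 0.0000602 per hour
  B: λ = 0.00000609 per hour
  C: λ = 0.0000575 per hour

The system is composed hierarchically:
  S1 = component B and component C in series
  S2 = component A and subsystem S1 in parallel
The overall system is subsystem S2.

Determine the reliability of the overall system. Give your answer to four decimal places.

0.9292

R(A) = exp(−0.0000602 × 5000) = 0.740078
R(B) = exp(−0.00000609 × 5000) = 0.970009
R(C) = exp(−0.0000575 × 5000) = 0.750137
Series (B and C): 0.970009 × 0.750137 = 0.727640
Parallel (A and [0.727640]): 1 − (1 − 0.740078)(1 − 0.727640) = 0.9292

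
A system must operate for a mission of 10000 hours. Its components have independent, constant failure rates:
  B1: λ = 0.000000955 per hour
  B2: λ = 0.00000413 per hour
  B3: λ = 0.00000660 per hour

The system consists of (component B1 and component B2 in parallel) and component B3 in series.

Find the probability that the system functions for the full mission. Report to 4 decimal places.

R(B1) = exp(−0.000000955 × 10000) = 0.990495
R(B2) = exp(−0.00000413 × 10000) = 0.959541
R(B3) = exp(−0.00000660 × 10000) = 0.936131
Parallel (B1 and B2): 1 − (1 − 0.990495)(1 − 0.959541) = 0.999615
Series ([0.999615] and B3): 0.999615 × 0.936131 = 0.9358

0.9358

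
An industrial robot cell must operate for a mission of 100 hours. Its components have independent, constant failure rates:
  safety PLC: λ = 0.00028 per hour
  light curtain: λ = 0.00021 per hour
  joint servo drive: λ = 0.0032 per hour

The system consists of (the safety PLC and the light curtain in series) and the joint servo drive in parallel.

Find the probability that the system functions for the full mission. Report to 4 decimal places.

R(safety PLC) = exp(−0.00028 × 100) = 0.972388
R(light curtain) = exp(−0.00021 × 100) = 0.979219
R(joint servo drive) = exp(−0.0032 × 100) = 0.726149
Series (safety PLC and light curtain): 0.972388 × 0.979219 = 0.952181
Parallel ([0.952181] and joint servo drive): 1 − (1 − 0.952181)(1 − 0.726149) = 0.9869

0.9869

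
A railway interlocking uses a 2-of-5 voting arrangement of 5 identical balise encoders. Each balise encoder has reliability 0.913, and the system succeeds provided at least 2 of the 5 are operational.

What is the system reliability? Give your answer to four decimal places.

0.9997

R = Σ_{i=2}^{5} C(5,i) p^i (1−p)^{5−i} with p = 0.913
C(5,2)·0.913^2·0.087^3 = 0.005489
C(5,3)·0.913^3·0.087^2 = 0.057604
C(5,4)·0.913^4·0.087^1 = 0.302254
C(5,5)·0.913^5·0.087^0 = 0.634386
Sum = 0.9997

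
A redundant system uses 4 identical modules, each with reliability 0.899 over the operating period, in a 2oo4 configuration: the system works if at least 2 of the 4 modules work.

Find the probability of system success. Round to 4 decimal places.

R = Σ_{i=2}^{4} C(4,i) p^i (1−p)^{4−i} with p = 0.899
C(4,2)·0.899^2·0.101^2 = 0.049467
C(4,3)·0.899^3·0.101^1 = 0.293535
C(4,4)·0.899^4·0.101^0 = 0.653189
Sum = 0.9962

0.9962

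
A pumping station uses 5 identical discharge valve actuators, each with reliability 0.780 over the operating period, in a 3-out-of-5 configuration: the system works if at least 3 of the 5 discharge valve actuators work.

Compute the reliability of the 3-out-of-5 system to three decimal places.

R = Σ_{i=3}^{5} C(5,i) p^i (1−p)^{5−i} with p = 0.780
C(5,3)·0.780^3·0.220^2 = 0.22968
C(5,4)·0.780^4·0.220^1 = 0.40717
C(5,5)·0.780^5·0.220^0 = 0.28872
Sum = 0.926

0.926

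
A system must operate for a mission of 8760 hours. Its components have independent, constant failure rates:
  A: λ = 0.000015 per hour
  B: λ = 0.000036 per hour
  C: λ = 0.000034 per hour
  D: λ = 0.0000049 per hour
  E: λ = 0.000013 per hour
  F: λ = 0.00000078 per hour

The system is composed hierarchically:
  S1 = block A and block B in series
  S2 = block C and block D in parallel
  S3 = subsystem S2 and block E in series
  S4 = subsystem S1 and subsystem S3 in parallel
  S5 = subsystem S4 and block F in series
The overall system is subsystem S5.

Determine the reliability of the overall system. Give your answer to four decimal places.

R(A) = exp(−0.000015 × 8760) = 0.876867
R(B) = exp(−0.000036 × 8760) = 0.729526
R(C) = exp(−0.000034 × 8760) = 0.742420
R(D) = exp(−0.0000049 × 8760) = 0.957984
R(E) = exp(−0.000013 × 8760) = 0.892365
R(F) = exp(−0.00000078 × 8760) = 0.993190
Series (A and B): 0.876867 × 0.729526 = 0.639697
Parallel (C and D): 1 − (1 − 0.742420)(1 − 0.957984) = 0.989178
Series ([0.989178] and E): 0.989178 × 0.892365 = 0.882708
Parallel ([0.639697] and [0.882708]): 1 − (1 − 0.639697)(1 − 0.882708) = 0.957739
Series ([0.957739] and F): 0.957739 × 0.993190 = 0.9512

0.9512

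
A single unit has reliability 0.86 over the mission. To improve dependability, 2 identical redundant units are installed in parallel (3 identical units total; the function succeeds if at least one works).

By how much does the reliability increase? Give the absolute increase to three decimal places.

0.137

R_before = 0.86
R_after = 1 − (1 − 0.86)^3 = 0.997
ΔR = 0.997 − 0.86 = 0.137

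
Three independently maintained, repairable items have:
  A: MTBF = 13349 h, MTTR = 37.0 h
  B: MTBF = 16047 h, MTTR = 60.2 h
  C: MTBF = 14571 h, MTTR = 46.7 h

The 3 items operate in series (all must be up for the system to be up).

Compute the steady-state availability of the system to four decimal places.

A(A) = MTBF/(MTBF+MTTR) = 13349/(13349+37.0) = 0.997236
A(B) = MTBF/(MTBF+MTTR) = 16047/(16047+60.2) = 0.996263
A(C) = MTBF/(MTBF+MTTR) = 14571/(14571+46.7) = 0.996805
Series availability: 0.997236 × 0.996263 × 0.996805 = 0.9903

0.9903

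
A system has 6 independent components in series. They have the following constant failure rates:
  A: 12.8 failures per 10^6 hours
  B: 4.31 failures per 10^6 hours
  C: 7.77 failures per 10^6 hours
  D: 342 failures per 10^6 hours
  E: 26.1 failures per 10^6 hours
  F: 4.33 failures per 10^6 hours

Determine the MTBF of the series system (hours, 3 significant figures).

2520

Series of exponential components: λ_sys = Σ λ_i
λ_sys = 0.0000128 + 0.00000431 + 0.00000777 + 0.000342 + 0.0000261 + 0.00000433 = 3.9731e-04 /h
MTBF = 1 / λ_sys = 2520 h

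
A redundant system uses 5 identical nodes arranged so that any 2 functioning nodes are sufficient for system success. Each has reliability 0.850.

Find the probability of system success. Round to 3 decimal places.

0.998

R = Σ_{i=2}^{5} C(5,i) p^i (1−p)^{5−i} with p = 0.850
C(5,2)·0.850^2·0.150^3 = 0.02438
C(5,3)·0.850^3·0.150^2 = 0.13818
C(5,4)·0.850^4·0.150^1 = 0.39150
C(5,5)·0.850^5·0.150^0 = 0.44371
Sum = 0.998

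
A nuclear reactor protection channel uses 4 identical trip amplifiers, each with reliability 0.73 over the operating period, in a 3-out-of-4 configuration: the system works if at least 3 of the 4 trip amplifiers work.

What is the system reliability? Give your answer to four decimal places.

R = Σ_{i=3}^{4} C(4,i) p^i (1−p)^{4−i} with p = 0.73
C(4,3)·0.73^3·0.27^1 = 0.420138
C(4,4)·0.73^4·0.27^0 = 0.283982
Sum = 0.7041

0.7041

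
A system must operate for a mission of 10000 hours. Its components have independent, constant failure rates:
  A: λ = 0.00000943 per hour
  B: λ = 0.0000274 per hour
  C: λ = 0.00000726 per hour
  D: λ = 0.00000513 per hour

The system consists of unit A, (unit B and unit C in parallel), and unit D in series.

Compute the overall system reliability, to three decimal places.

0.850

R(A) = exp(−0.00000943 × 10000) = 0.91001
R(B) = exp(−0.0000274 × 10000) = 0.76033
R(C) = exp(−0.00000726 × 10000) = 0.92997
R(D) = exp(−0.00000513 × 10000) = 0.94999
Parallel (B and C): 1 − (1 − 0.76033)(1 − 0.92997) = 0.98322
Series (A, [0.98322], and D): 0.91001 × 0.98322 × 0.94999 = 0.850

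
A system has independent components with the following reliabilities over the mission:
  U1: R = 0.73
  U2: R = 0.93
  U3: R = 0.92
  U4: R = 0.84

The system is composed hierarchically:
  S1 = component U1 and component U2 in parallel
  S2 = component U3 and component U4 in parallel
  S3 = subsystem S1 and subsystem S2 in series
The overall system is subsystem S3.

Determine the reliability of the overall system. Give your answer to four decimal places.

Parallel (U1 and U2): 1 − (1 − 0.730000)(1 − 0.930000) = 0.981100
Parallel (U3 and U4): 1 − (1 − 0.920000)(1 − 0.840000) = 0.987200
Series ([0.981100] and [0.987200]): 0.981100 × 0.987200 = 0.9685

0.9685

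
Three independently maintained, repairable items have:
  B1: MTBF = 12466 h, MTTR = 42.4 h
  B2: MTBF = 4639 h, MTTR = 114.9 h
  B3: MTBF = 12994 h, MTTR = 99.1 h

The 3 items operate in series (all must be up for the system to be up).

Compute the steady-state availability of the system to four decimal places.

0.9652

A(B1) = MTBF/(MTBF+MTTR) = 12466/(12466+42.4) = 0.996610
A(B2) = MTBF/(MTBF+MTTR) = 4639/(4639+114.9) = 0.975830
A(B3) = MTBF/(MTBF+MTTR) = 12994/(12994+99.1) = 0.992431
Series availability: 0.996610 × 0.975830 × 0.992431 = 0.9652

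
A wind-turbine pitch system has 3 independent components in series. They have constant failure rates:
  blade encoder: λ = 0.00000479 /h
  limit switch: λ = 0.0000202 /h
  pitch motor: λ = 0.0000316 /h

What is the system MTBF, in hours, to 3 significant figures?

17700

Series of exponential components: λ_sys = Σ λ_i
λ_sys = 0.00000479 + 0.0000202 + 0.0000316 = 5.6590e-05 /h
MTBF = 1 / λ_sys = 17700 h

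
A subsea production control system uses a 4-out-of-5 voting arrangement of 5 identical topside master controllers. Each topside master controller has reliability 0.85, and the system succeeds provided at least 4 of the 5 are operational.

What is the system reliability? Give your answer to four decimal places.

0.8352

R = Σ_{i=4}^{5} C(5,i) p^i (1−p)^{5−i} with p = 0.85
C(5,4)·0.85^4·0.15^1 = 0.391505
C(5,5)·0.85^5·0.15^0 = 0.443705
Sum = 0.8352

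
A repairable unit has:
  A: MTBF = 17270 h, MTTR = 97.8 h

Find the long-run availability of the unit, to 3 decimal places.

A(A) = MTBF/(MTBF+MTTR) = 17270/(17270+97.8) = 0.994

0.994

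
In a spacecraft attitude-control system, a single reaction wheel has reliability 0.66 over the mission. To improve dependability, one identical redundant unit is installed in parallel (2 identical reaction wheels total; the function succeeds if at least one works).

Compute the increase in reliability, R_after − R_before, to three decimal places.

0.224

R_before = 0.66
R_after = 1 − (1 − 0.66)^2 = 0.884
ΔR = 0.884 − 0.66 = 0.224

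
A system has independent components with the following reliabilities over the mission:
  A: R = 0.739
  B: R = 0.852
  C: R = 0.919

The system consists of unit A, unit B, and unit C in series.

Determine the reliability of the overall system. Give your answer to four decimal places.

0.5786

Series (A, B, and C): 0.739000 × 0.852000 × 0.919000 = 0.5786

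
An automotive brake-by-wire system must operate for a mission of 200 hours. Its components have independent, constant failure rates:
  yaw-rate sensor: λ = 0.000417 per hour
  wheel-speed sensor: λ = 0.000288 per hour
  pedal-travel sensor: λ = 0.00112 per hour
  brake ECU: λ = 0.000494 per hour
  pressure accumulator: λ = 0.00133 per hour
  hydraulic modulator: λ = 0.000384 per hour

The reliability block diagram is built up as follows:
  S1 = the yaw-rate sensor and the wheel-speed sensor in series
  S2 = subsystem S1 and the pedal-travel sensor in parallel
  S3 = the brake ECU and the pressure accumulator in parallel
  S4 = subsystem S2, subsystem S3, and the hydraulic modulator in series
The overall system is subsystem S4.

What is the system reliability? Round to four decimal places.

R(yaw-rate sensor) = exp(−0.000417 × 200) = 0.919983
R(wheel-speed sensor) = exp(−0.000288 × 200) = 0.944027
R(pedal-travel sensor) = exp(−0.00112 × 200) = 0.799315
R(brake ECU) = exp(−0.000494 × 200) = 0.905924
R(pressure accumulator) = exp(−0.00133 × 200) = 0.766439
R(hydraulic modulator) = exp(−0.000384 × 200) = 0.926075
Series (yaw-rate sensor and wheel-speed sensor): 0.919983 × 0.944027 = 0.868489
Parallel ([0.868489] and pedal-travel sensor): 1 − (1 − 0.868489)(1 − 0.799315) = 0.973608
Parallel (brake ECU and pressure accumulator): 1 − (1 − 0.905924)(1 − 0.766439) = 0.978028
Series ([0.973608], [0.978028], and hydraulic modulator): 0.973608 × 0.978028 × 0.926075 = 0.8818

0.8818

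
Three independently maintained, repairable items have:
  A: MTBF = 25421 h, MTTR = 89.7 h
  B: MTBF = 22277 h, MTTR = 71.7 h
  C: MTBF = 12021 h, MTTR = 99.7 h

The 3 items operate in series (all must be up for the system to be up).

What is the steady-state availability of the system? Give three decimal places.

0.985

A(A) = MTBF/(MTBF+MTTR) = 25421/(25421+89.7) = 0.996484
A(B) = MTBF/(MTBF+MTTR) = 22277/(22277+71.7) = 0.996792
A(C) = MTBF/(MTBF+MTTR) = 12021/(12021+99.7) = 0.991774
Series availability: 0.996484 × 0.996792 × 0.991774 = 0.985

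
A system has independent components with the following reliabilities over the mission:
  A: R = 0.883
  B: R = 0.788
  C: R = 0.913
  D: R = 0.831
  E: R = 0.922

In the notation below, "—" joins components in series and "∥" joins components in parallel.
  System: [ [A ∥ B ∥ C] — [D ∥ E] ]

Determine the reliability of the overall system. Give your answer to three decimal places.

Parallel (A, B, and C): 1 − (1 − 0.88300)(1 − 0.78800)(1 − 0.91300) = 0.99784
Parallel (D and E): 1 − (1 − 0.83100)(1 − 0.92200) = 0.98682
Series ([0.99784] and [0.98682]): 0.99784 × 0.98682 = 0.985

0.985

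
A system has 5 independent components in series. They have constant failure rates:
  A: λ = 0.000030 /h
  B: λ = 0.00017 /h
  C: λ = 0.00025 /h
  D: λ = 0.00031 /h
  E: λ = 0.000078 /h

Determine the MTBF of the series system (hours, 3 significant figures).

Series of exponential components: λ_sys = Σ λ_i
λ_sys = 0.000030 + 0.00017 + 0.00025 + 0.00031 + 0.000078 = 8.3800e-04 /h
MTBF = 1 / λ_sys = 1190 h

1190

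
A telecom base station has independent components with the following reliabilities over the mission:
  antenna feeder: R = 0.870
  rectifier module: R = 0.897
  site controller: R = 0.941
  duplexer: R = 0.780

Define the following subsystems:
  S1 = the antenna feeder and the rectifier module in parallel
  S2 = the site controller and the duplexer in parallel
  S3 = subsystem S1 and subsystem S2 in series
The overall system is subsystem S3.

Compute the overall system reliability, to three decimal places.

Parallel (antenna feeder and rectifier module): 1 − (1 − 0.87000)(1 − 0.89700) = 0.98661
Parallel (site controller and duplexer): 1 − (1 − 0.94100)(1 − 0.78000) = 0.98702
Series ([0.98661] and [0.98702]): 0.98661 × 0.98702 = 0.974

0.974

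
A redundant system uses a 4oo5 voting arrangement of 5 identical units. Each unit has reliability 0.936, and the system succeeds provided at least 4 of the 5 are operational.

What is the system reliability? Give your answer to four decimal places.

0.9640

R = Σ_{i=4}^{5} C(5,i) p^i (1−p)^{5−i} with p = 0.936
C(5,4)·0.936^4·0.064^1 = 0.245614
C(5,5)·0.936^5·0.064^0 = 0.718421
Sum = 0.9640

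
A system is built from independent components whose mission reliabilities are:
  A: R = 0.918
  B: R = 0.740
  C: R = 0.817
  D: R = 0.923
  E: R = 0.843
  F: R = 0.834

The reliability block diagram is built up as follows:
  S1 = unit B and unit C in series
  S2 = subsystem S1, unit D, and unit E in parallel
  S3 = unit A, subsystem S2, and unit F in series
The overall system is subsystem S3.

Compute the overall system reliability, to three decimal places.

Series (B and C): 0.74000 × 0.81700 = 0.60458
Parallel ([0.60458], D, and E): 1 − (1 − 0.60458)(1 − 0.92300)(1 − 0.84300) = 0.99522
Series (A, [0.99522], and F): 0.91800 × 0.99522 × 0.83400 = 0.762

0.762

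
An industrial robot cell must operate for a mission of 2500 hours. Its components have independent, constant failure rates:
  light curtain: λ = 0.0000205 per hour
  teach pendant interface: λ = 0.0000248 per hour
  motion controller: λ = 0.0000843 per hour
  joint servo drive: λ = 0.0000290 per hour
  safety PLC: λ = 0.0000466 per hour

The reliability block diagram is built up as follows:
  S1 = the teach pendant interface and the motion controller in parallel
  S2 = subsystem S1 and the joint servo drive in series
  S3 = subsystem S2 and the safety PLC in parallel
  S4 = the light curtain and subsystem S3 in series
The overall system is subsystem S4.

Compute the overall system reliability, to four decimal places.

R(light curtain) = exp(−0.0000205 × 2500) = 0.950041
R(teach pendant interface) = exp(−0.0000248 × 2500) = 0.939883
R(motion controller) = exp(−0.0000843 × 2500) = 0.809977
R(joint servo drive) = exp(−0.0000290 × 2500) = 0.930066
R(safety PLC) = exp(−0.0000466 × 2500) = 0.890030
Parallel (teach pendant interface and motion controller): 1 − (1 − 0.939883)(1 − 0.809977) = 0.988576
Series ([0.988576] and joint servo drive): 0.988576 × 0.930066 = 0.919441
Parallel ([0.919441] and safety PLC): 1 − (1 − 0.919441)(1 − 0.890030) = 0.991141
Series (light curtain and [0.991141]): 0.950041 × 0.991141 = 0.9416

0.9416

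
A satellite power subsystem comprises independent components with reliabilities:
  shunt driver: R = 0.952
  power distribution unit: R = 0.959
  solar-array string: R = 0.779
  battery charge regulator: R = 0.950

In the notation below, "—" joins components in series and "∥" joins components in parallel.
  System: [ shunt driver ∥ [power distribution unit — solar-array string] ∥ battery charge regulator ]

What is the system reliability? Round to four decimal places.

0.9994

Series (power distribution unit and solar-array string): 0.959000 × 0.779000 = 0.747061
Parallel (shunt driver, [0.747061], and battery charge regulator): 1 − (1 − 0.952000)(1 − 0.747061)(1 − 0.950000) = 0.9994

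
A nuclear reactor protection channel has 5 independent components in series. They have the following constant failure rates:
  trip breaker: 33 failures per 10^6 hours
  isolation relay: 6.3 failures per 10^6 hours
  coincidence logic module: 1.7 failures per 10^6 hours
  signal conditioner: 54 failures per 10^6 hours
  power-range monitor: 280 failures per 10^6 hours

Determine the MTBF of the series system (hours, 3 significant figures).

Series of exponential components: λ_sys = Σ λ_i
λ_sys = 0.000033 + 0.0000063 + 0.0000017 + 0.000054 + 0.00028 = 3.7500e-04 /h
MTBF = 1 / λ_sys = 2670 h

2670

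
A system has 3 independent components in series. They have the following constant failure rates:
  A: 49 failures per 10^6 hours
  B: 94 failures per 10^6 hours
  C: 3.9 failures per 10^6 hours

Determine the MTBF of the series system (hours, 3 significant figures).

6810

Series of exponential components: λ_sys = Σ λ_i
λ_sys = 0.000049 + 0.000094 + 0.0000039 = 1.4690e-04 /h
MTBF = 1 / λ_sys = 6810 h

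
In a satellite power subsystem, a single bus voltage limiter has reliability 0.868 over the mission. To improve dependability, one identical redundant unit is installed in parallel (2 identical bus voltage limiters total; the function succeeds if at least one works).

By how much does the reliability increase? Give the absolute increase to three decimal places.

R_before = 0.868
R_after = 1 − (1 − 0.868)^2 = 0.983
ΔR = 0.983 − 0.868 = 0.115

0.115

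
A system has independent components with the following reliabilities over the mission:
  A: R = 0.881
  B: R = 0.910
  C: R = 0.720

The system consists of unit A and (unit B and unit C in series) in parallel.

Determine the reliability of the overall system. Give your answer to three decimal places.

0.959

Series (B and C): 0.91000 × 0.72000 = 0.65520
Parallel (A and [0.65520]): 1 − (1 − 0.88100)(1 − 0.65520) = 0.959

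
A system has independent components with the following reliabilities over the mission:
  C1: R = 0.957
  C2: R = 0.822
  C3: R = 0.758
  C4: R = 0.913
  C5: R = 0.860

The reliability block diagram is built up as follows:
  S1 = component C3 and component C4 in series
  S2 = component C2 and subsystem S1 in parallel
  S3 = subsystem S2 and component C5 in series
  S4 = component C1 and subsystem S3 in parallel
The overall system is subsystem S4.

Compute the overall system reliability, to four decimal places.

0.9920

Series (C3 and C4): 0.758000 × 0.913000 = 0.692054
Parallel (C2 and [0.692054]): 1 − (1 − 0.822000)(1 − 0.692054) = 0.945186
Series ([0.945186] and C5): 0.945186 × 0.860000 = 0.812860
Parallel (C1 and [0.812860]): 1 − (1 − 0.957000)(1 − 0.812860) = 0.9920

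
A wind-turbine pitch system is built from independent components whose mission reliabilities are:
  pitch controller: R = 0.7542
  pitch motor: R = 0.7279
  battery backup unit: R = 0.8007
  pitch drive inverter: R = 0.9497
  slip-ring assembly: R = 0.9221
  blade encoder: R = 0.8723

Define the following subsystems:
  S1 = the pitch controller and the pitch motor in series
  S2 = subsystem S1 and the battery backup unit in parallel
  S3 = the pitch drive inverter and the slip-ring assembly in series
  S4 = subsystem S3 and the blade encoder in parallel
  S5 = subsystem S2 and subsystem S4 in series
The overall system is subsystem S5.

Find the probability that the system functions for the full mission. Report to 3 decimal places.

0.896

Series (pitch controller and pitch motor): 0.75420 × 0.72790 = 0.54898
Parallel ([0.54898] and battery backup unit): 1 − (1 − 0.54898)(1 − 0.80070) = 0.91011
Series (pitch drive inverter and slip-ring assembly): 0.94970 × 0.92210 = 0.87572
Parallel ([0.87572] and blade encoder): 1 − (1 − 0.87572)(1 − 0.87230) = 0.98413
Series ([0.91011] and [0.98413]): 0.91011 × 0.98413 = 0.896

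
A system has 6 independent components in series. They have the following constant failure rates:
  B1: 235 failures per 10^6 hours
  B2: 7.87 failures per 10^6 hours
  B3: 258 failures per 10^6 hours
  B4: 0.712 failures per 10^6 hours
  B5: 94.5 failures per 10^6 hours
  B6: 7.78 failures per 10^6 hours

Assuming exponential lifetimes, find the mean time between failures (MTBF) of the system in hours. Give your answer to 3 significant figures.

Series of exponential components: λ_sys = Σ λ_i
λ_sys = 0.000235 + 0.00000787 + 0.000258 + 0.000000712 + 0.0000945 + 0.00000778 = 6.0386e-04 /h
MTBF = 1 / λ_sys = 1660 h

1660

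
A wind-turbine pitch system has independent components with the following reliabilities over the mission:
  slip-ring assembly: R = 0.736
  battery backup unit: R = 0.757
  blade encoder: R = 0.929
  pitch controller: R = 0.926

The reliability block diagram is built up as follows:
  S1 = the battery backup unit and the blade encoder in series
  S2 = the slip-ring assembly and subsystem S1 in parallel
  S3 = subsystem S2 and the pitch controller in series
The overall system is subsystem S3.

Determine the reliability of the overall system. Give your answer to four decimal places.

Series (battery backup unit and blade encoder): 0.757000 × 0.929000 = 0.703253
Parallel (slip-ring assembly and [0.703253]): 1 − (1 − 0.736000)(1 − 0.703253) = 0.921659
Series ([0.921659] and pitch controller): 0.921659 × 0.926000 = 0.8535

0.8535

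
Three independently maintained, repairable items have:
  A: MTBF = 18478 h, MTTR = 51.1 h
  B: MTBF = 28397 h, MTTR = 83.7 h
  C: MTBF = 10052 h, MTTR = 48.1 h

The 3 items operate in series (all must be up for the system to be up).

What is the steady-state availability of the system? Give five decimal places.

0.98958

A(A) = MTBF/(MTBF+MTTR) = 18478/(18478+51.1) = 0.997242
A(B) = MTBF/(MTBF+MTTR) = 28397/(28397+83.7) = 0.997061
A(C) = MTBF/(MTBF+MTTR) = 10052/(10052+48.1) = 0.995238
Series availability: 0.997242 × 0.997061 × 0.995238 = 0.98958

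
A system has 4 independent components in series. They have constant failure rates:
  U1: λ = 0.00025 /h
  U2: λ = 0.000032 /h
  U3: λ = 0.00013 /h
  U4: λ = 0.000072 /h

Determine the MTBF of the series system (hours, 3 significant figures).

2070

Series of exponential components: λ_sys = Σ λ_i
λ_sys = 0.00025 + 0.000032 + 0.00013 + 0.000072 = 4.8400e-04 /h
MTBF = 1 / λ_sys = 2070 h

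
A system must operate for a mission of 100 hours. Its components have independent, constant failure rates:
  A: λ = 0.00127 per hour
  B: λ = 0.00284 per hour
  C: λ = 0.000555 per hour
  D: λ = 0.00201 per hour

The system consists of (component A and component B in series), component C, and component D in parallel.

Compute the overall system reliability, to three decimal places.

R(A) = exp(−0.00127 × 100) = 0.88073
R(B) = exp(−0.00284 × 100) = 0.75277
R(C) = exp(−0.000555 × 100) = 0.94601
R(D) = exp(−0.00201 × 100) = 0.81791
Series (A and B): 0.88073 × 0.75277 = 0.66299
Parallel ([0.66299], C, and D): 1 − (1 − 0.66299)(1 − 0.94601)(1 − 0.81791) = 0.997

0.997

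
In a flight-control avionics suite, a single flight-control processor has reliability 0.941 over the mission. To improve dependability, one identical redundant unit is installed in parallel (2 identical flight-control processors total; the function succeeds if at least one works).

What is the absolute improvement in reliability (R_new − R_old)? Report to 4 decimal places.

R_before = 0.941
R_after = 1 − (1 − 0.941)^2 = 0.9965
ΔR = 0.9965 − 0.941 = 0.0555

0.0555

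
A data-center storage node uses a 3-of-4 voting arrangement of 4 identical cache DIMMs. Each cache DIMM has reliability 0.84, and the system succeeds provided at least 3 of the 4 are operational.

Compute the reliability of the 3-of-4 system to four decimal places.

0.8772

R = Σ_{i=3}^{4} C(4,i) p^i (1−p)^{4−i} with p = 0.84
C(4,3)·0.84^3·0.16^1 = 0.379331
C(4,4)·0.84^4·0.16^0 = 0.497871
Sum = 0.8772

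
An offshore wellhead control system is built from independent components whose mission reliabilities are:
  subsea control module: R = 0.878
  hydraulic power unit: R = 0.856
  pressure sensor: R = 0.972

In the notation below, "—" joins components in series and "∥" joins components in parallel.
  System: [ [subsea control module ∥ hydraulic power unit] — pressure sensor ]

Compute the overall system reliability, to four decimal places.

0.9549

Parallel (subsea control module and hydraulic power unit): 1 − (1 − 0.878000)(1 − 0.856000) = 0.982432
Series ([0.982432] and pressure sensor): 0.982432 × 0.972000 = 0.9549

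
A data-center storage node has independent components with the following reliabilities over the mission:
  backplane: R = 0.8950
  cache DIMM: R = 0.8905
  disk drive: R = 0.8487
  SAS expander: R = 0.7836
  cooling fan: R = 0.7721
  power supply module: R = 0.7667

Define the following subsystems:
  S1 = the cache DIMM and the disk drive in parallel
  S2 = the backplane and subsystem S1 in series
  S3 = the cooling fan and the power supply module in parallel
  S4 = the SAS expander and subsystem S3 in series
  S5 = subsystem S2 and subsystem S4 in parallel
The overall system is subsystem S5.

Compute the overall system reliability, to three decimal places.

Parallel (cache DIMM and disk drive): 1 − (1 − 0.89050)(1 − 0.84870) = 0.98343
Series (backplane and [0.98343]): 0.89500 × 0.98343 = 0.88017
Parallel (cooling fan and power supply module): 1 − (1 − 0.77210)(1 − 0.76670) = 0.94683
Series (SAS expander and [0.94683]): 0.78360 × 0.94683 = 0.74194
Parallel ([0.88017] and [0.74194]): 1 − (1 − 0.88017)(1 − 0.74194) = 0.969

0.969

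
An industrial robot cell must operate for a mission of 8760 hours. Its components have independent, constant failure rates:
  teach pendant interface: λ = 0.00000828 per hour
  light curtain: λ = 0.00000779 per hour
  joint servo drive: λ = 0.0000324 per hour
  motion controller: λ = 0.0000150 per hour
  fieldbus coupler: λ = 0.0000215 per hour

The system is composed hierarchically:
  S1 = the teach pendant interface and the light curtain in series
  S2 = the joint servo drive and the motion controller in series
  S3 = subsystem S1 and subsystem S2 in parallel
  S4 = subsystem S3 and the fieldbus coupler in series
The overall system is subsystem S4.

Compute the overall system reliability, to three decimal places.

0.791

R(teach pendant interface) = exp(−0.00000828 × 8760) = 0.93004
R(light curtain) = exp(−0.00000779 × 8760) = 0.93404
R(joint servo drive) = exp(−0.0000324 × 8760) = 0.75290
R(motion controller) = exp(−0.0000150 × 8760) = 0.87687
R(fieldbus coupler) = exp(−0.0000215 × 8760) = 0.82833
Series (teach pendant interface and light curtain): 0.93004 × 0.93404 = 0.86869
Series (joint servo drive and motion controller): 0.75290 × 0.87687 = 0.66020
Parallel ([0.86869] and [0.66020]): 1 − (1 − 0.86869)(1 − 0.66020) = 0.95538
Series ([0.95538] and fieldbus coupler): 0.95538 × 0.82833 = 0.791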